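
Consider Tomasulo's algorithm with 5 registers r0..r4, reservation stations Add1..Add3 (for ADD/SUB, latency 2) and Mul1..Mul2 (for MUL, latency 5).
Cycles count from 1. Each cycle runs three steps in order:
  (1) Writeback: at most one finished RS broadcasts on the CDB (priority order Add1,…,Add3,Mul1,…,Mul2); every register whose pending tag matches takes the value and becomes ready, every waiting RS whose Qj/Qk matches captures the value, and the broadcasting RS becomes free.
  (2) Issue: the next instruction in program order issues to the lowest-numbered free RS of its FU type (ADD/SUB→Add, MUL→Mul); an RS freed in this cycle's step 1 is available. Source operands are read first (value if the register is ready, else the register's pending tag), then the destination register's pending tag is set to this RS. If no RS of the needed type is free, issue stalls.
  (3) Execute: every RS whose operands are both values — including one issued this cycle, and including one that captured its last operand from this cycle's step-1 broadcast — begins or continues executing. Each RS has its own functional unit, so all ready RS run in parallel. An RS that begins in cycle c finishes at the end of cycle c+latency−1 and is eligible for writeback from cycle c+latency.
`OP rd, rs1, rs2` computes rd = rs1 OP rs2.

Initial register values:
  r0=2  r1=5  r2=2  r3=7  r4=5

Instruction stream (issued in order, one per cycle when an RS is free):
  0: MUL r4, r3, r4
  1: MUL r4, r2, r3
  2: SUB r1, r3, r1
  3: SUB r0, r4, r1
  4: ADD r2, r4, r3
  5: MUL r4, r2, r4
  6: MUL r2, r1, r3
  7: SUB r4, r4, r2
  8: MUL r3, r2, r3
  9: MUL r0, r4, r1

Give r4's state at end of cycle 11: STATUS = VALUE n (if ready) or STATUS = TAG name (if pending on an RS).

STATUS = TAG Add3

cycle 1: issue MUL r4<-Mul1 // r0:2,r1:5,r2:2,r3:7,r4:Mul1
cycle 2: issue MUL r4<-Mul2 // r0:2,r1:5,r2:2,r3:7,r4:Mul2
cycle 3: issue SUB r1<-Add1 // r0:2,r1:Add1,r2:2,r3:7,r4:Mul2
cycle 4: issue SUB r0<-Add2 // r0:Add2,r1:Add1,r2:2,r3:7,r4:Mul2
cycle 5: CDB Add1=2; issue ADD r2<-Add1 // r0:Add2,r1:2,r2:Add1,r3:7,r4:Mul2
cycle 6: CDB Mul1=35; issue MUL r4<-Mul1 // r0:Add2,r1:2,r2:Add1,r3:7,r4:Mul1
cycle 7: CDB Mul2=14; issue MUL r2<-Mul2 // r0:Add2,r1:2,r2:Mul2,r3:7,r4:Mul1
cycle 8: issue SUB r4<-Add3 // r0:Add2,r1:2,r2:Mul2,r3:7,r4:Add3
cycle 9: CDB Add1=21; stall // r0:Add2,r1:2,r2:Mul2,r3:7,r4:Add3
cycle 10: CDB Add2=12; stall // r0:12,r1:2,r2:Mul2,r3:7,r4:Add3
cycle 11: stall // r0:12,r1:2,r2:Mul2,r3:7,r4:Add3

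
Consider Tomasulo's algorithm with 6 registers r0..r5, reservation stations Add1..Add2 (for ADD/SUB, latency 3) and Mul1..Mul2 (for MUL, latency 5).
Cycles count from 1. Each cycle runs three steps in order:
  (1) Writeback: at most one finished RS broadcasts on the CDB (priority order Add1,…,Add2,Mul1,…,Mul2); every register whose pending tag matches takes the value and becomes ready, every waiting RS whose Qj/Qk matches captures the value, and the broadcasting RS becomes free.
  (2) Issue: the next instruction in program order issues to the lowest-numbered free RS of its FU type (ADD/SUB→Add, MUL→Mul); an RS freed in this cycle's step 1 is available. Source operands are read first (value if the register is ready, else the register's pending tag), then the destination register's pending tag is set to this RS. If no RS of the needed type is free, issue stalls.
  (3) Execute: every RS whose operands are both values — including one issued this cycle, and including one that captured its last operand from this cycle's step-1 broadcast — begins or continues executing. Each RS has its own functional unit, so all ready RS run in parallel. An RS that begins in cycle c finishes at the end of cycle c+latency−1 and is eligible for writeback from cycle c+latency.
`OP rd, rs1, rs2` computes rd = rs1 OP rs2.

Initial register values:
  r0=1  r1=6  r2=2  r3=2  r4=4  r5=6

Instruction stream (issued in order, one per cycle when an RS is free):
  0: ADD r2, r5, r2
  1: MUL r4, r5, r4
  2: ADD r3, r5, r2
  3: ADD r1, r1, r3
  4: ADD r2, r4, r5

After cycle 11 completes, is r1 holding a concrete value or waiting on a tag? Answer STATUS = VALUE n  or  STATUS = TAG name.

STATUS = VALUE 20

cycle 1: issue ADD r2<-Add1 // r0:1,r1:6,r2:Add1,r3:2,r4:4,r5:6
cycle 2: issue MUL r4<-Mul1 // r0:1,r1:6,r2:Add1,r3:2,r4:Mul1,r5:6
cycle 3: issue ADD r3<-Add2 // r0:1,r1:6,r2:Add1,r3:Add2,r4:Mul1,r5:6
cycle 4: CDB Add1=8; issue ADD r1<-Add1 // r0:1,r1:Add1,r2:8,r3:Add2,r4:Mul1,r5:6
cycle 5: stall // r0:1,r1:Add1,r2:8,r3:Add2,r4:Mul1,r5:6
cycle 6: stall // r0:1,r1:Add1,r2:8,r3:Add2,r4:Mul1,r5:6
cycle 7: CDB Add2=14; issue ADD r2<-Add2 // r0:1,r1:Add1,r2:Add2,r3:14,r4:Mul1,r5:6
cycle 8: CDB Mul1=24 // r0:1,r1:Add1,r2:Add2,r3:14,r4:24,r5:6
cycle 9: - // r0:1,r1:Add1,r2:Add2,r3:14,r4:24,r5:6
cycle 10: CDB Add1=20 // r0:1,r1:20,r2:Add2,r3:14,r4:24,r5:6
cycle 11: CDB Add2=30 // r0:1,r1:20,r2:30,r3:14,r4:24,r5:6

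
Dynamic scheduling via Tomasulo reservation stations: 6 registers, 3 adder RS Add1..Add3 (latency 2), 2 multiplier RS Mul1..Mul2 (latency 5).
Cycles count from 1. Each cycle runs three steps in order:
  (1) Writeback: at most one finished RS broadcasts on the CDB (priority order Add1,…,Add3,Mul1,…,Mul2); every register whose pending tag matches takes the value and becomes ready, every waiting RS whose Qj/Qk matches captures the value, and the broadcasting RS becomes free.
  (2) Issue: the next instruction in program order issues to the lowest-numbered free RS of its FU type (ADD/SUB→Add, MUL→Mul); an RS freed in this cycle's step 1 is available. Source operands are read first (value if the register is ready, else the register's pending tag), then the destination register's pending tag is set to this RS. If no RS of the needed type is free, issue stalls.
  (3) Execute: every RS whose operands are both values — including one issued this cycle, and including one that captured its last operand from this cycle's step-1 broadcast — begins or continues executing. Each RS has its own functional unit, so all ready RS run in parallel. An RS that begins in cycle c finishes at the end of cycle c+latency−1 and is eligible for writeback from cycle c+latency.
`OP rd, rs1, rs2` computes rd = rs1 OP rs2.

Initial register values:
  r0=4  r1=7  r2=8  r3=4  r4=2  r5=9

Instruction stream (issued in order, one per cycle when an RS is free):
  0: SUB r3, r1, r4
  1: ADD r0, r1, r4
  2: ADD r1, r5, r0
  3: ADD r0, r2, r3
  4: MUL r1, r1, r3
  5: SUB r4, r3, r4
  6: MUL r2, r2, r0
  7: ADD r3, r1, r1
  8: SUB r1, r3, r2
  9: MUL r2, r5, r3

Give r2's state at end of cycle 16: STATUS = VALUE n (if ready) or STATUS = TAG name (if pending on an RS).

STATUS = TAG Mul1

  c1: issue SUB r3<-Add1  regs: r0:4,r1:7,r2:8,r3:Add1,r4:2,r5:9
  c2: issue ADD r0<-Add2  regs: r0:Add2,r1:7,r2:8,r3:Add1,r4:2,r5:9
  c3: CDB Add1=5; issue ADD r1<-Add1  regs: r0:Add2,r1:Add1,r2:8,r3:5,r4:2,r5:9
  c4: CDB Add2=9; issue ADD r0<-Add2  regs: r0:Add2,r1:Add1,r2:8,r3:5,r4:2,r5:9
  c5: issue MUL r1<-Mul1  regs: r0:Add2,r1:Mul1,r2:8,r3:5,r4:2,r5:9
  c6: CDB Add1=18; issue SUB r4<-Add1  regs: r0:Add2,r1:Mul1,r2:8,r3:5,r4:Add1,r5:9
  c7: CDB Add2=13; issue MUL r2<-Mul2  regs: r0:13,r1:Mul1,r2:Mul2,r3:5,r4:Add1,r5:9
  c8: CDB Add1=3; issue ADD r3<-Add1  regs: r0:13,r1:Mul1,r2:Mul2,r3:Add1,r4:3,r5:9
  c9: issue SUB r1<-Add2  regs: r0:13,r1:Add2,r2:Mul2,r3:Add1,r4:3,r5:9
  c10: stall  regs: r0:13,r1:Add2,r2:Mul2,r3:Add1,r4:3,r5:9
  c11: CDB Mul1=90; issue MUL r2<-Mul1  regs: r0:13,r1:Add2,r2:Mul1,r3:Add1,r4:3,r5:9
  c12: CDB Mul2=104  regs: r0:13,r1:Add2,r2:Mul1,r3:Add1,r4:3,r5:9
  c13: CDB Add1=180  regs: r0:13,r1:Add2,r2:Mul1,r3:180,r4:3,r5:9
  c14: -  regs: r0:13,r1:Add2,r2:Mul1,r3:180,r4:3,r5:9
  c15: CDB Add2=76  regs: r0:13,r1:76,r2:Mul1,r3:180,r4:3,r5:9
  c16: -  regs: r0:13,r1:76,r2:Mul1,r3:180,r4:3,r5:9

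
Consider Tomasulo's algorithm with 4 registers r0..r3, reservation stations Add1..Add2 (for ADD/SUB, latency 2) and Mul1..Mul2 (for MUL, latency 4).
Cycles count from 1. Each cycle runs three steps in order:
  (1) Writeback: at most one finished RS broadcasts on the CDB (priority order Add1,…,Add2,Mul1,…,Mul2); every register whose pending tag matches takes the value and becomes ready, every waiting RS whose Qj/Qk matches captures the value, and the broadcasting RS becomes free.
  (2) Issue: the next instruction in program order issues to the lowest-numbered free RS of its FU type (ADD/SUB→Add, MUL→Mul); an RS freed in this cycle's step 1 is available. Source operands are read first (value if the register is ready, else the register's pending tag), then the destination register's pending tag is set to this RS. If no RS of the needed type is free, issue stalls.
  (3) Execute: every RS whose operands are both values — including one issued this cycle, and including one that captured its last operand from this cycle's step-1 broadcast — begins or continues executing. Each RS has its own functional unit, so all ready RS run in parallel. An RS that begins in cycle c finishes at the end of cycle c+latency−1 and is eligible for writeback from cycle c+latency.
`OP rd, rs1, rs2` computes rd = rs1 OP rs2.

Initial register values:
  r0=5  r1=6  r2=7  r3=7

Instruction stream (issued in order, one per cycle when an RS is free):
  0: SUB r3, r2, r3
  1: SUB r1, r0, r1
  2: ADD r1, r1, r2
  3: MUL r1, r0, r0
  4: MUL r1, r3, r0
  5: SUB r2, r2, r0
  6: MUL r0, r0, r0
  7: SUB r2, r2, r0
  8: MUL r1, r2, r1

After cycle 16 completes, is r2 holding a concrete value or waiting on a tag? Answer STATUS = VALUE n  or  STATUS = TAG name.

STATUS = VALUE -23

cycle 1: issue SUB r3<-Add1 // r0:5,r1:6,r2:7,r3:Add1
cycle 2: issue SUB r1<-Add2 // r0:5,r1:Add2,r2:7,r3:Add1
cycle 3: CDB Add1=0; issue ADD r1<-Add1 // r0:5,r1:Add1,r2:7,r3:0
cycle 4: CDB Add2=-1; issue MUL r1<-Mul1 // r0:5,r1:Mul1,r2:7,r3:0
cycle 5: issue MUL r1<-Mul2 // r0:5,r1:Mul2,r2:7,r3:0
cycle 6: CDB Add1=6; issue SUB r2<-Add1 // r0:5,r1:Mul2,r2:Add1,r3:0
cycle 7: stall // r0:5,r1:Mul2,r2:Add1,r3:0
cycle 8: CDB Add1=2; stall // r0:5,r1:Mul2,r2:2,r3:0
cycle 9: CDB Mul1=25; issue MUL r0<-Mul1 // r0:Mul1,r1:Mul2,r2:2,r3:0
cycle 10: CDB Mul2=0; issue SUB r2<-Add1 // r0:Mul1,r1:0,r2:Add1,r3:0
cycle 11: issue MUL r1<-Mul2 // r0:Mul1,r1:Mul2,r2:Add1,r3:0
cycle 12: - // r0:Mul1,r1:Mul2,r2:Add1,r3:0
cycle 13: CDB Mul1=25 // r0:25,r1:Mul2,r2:Add1,r3:0
cycle 14: - // r0:25,r1:Mul2,r2:Add1,r3:0
cycle 15: CDB Add1=-23 // r0:25,r1:Mul2,r2:-23,r3:0
cycle 16: - // r0:25,r1:Mul2,r2:-23,r3:0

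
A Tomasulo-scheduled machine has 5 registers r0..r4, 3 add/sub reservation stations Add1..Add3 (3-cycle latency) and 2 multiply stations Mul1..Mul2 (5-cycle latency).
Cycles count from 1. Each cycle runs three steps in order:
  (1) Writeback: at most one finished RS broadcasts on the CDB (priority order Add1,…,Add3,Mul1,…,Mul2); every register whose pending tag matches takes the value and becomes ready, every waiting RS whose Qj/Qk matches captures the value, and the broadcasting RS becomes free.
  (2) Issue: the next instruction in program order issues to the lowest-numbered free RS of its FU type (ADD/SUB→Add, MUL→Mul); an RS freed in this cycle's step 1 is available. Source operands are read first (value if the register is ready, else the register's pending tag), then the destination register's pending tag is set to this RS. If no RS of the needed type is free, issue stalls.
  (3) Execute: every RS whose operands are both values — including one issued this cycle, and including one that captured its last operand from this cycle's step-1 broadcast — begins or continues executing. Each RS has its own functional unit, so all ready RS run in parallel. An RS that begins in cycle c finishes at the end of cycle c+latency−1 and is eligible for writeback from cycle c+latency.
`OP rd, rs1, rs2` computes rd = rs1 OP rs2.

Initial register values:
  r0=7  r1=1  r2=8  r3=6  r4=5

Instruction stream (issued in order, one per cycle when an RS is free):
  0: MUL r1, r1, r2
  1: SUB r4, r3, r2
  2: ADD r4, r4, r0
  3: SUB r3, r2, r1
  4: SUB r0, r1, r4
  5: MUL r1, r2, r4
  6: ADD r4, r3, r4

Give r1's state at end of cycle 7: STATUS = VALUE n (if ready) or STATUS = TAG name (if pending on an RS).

c1: issue MUL r1<-Mul1 | r0:7,r1:Mul1,r2:8,r3:6,r4:5
c2: issue SUB r4<-Add1 | r0:7,r1:Mul1,r2:8,r3:6,r4:Add1
c3: issue ADD r4<-Add2 | r0:7,r1:Mul1,r2:8,r3:6,r4:Add2
c4: issue SUB r3<-Add3 | r0:7,r1:Mul1,r2:8,r3:Add3,r4:Add2
c5: CDB Add1=-2; issue SUB r0<-Add1 | r0:Add1,r1:Mul1,r2:8,r3:Add3,r4:Add2
c6: CDB Mul1=8; issue MUL r1<-Mul1 | r0:Add1,r1:Mul1,r2:8,r3:Add3,r4:Add2
c7: stall | r0:Add1,r1:Mul1,r2:8,r3:Add3,r4:Add2

STATUS = TAG Mul1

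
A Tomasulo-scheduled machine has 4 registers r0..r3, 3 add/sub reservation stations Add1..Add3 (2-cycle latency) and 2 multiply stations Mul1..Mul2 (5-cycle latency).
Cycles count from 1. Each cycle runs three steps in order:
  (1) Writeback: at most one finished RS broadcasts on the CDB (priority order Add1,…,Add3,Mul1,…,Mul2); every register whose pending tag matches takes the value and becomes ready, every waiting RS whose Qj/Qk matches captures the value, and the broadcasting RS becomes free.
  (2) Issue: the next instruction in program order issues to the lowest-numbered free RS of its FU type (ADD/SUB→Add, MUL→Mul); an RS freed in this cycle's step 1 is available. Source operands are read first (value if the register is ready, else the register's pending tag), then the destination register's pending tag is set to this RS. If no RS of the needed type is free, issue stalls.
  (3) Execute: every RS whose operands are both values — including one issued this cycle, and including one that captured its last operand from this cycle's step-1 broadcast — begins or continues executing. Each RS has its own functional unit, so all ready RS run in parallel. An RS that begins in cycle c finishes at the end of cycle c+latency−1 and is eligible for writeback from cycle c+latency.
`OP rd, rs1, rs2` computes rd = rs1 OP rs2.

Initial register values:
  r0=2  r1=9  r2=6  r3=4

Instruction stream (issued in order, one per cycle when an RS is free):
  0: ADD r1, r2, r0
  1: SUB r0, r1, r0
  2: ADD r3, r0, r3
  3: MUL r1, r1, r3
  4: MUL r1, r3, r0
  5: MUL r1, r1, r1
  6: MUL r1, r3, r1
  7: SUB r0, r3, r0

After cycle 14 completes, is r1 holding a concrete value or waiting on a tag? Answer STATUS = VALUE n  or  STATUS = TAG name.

STATUS = TAG Mul2

c1: issue ADD r1<-Add1 | r0:2,r1:Add1,r2:6,r3:4
c2: issue SUB r0<-Add2 | r0:Add2,r1:Add1,r2:6,r3:4
c3: CDB Add1=8; issue ADD r3<-Add1 | r0:Add2,r1:8,r2:6,r3:Add1
c4: issue MUL r1<-Mul1 | r0:Add2,r1:Mul1,r2:6,r3:Add1
c5: CDB Add2=6; issue MUL r1<-Mul2 | r0:6,r1:Mul2,r2:6,r3:Add1
c6: stall | r0:6,r1:Mul2,r2:6,r3:Add1
c7: CDB Add1=10; stall | r0:6,r1:Mul2,r2:6,r3:10
c8: stall | r0:6,r1:Mul2,r2:6,r3:10
c9: stall | r0:6,r1:Mul2,r2:6,r3:10
c10: stall | r0:6,r1:Mul2,r2:6,r3:10
c11: stall | r0:6,r1:Mul2,r2:6,r3:10
c12: CDB Mul1=80; issue MUL r1<-Mul1 | r0:6,r1:Mul1,r2:6,r3:10
c13: CDB Mul2=60; issue MUL r1<-Mul2 | r0:6,r1:Mul2,r2:6,r3:10
c14: issue SUB r0<-Add1 | r0:Add1,r1:Mul2,r2:6,r3:10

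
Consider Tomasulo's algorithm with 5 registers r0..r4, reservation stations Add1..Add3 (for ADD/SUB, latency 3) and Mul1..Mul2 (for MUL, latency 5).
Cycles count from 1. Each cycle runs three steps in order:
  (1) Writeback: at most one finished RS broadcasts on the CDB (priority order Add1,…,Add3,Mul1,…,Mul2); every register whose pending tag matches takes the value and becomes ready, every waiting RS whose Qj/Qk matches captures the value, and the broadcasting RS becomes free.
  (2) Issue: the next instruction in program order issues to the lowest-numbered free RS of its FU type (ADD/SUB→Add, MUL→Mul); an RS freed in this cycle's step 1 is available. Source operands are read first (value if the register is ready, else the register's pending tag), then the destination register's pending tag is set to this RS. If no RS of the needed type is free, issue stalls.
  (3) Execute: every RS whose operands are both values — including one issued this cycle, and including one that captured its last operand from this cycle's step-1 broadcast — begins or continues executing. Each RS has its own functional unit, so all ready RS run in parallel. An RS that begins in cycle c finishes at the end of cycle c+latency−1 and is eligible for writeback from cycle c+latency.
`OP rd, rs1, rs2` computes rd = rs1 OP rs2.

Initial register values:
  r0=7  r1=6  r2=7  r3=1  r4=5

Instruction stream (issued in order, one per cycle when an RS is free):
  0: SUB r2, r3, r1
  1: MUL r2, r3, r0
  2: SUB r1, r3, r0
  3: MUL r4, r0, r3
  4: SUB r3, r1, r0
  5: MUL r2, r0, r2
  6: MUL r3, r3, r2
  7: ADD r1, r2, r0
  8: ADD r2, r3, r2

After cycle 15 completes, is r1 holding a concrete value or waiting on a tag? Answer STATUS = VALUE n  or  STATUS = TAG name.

cycle 1: issue SUB r2<-Add1 // r0:7,r1:6,r2:Add1,r3:1,r4:5
cycle 2: issue MUL r2<-Mul1 // r0:7,r1:6,r2:Mul1,r3:1,r4:5
cycle 3: issue SUB r1<-Add2 // r0:7,r1:Add2,r2:Mul1,r3:1,r4:5
cycle 4: CDB Add1=-5; issue MUL r4<-Mul2 // r0:7,r1:Add2,r2:Mul1,r3:1,r4:Mul2
cycle 5: issue SUB r3<-Add1 // r0:7,r1:Add2,r2:Mul1,r3:Add1,r4:Mul2
cycle 6: CDB Add2=-6; stall // r0:7,r1:-6,r2:Mul1,r3:Add1,r4:Mul2
cycle 7: CDB Mul1=7; issue MUL r2<-Mul1 // r0:7,r1:-6,r2:Mul1,r3:Add1,r4:Mul2
cycle 8: stall // r0:7,r1:-6,r2:Mul1,r3:Add1,r4:Mul2
cycle 9: CDB Add1=-13; stall // r0:7,r1:-6,r2:Mul1,r3:-13,r4:Mul2
cycle 10: CDB Mul2=7; issue MUL r3<-Mul2 // r0:7,r1:-6,r2:Mul1,r3:Mul2,r4:7
cycle 11: issue ADD r1<-Add1 // r0:7,r1:Add1,r2:Mul1,r3:Mul2,r4:7
cycle 12: CDB Mul1=49; issue ADD r2<-Add2 // r0:7,r1:Add1,r2:Add2,r3:Mul2,r4:7
cycle 13: - // r0:7,r1:Add1,r2:Add2,r3:Mul2,r4:7
cycle 14: - // r0:7,r1:Add1,r2:Add2,r3:Mul2,r4:7
cycle 15: CDB Add1=56 // r0:7,r1:56,r2:Add2,r3:Mul2,r4:7

STATUS = VALUE 56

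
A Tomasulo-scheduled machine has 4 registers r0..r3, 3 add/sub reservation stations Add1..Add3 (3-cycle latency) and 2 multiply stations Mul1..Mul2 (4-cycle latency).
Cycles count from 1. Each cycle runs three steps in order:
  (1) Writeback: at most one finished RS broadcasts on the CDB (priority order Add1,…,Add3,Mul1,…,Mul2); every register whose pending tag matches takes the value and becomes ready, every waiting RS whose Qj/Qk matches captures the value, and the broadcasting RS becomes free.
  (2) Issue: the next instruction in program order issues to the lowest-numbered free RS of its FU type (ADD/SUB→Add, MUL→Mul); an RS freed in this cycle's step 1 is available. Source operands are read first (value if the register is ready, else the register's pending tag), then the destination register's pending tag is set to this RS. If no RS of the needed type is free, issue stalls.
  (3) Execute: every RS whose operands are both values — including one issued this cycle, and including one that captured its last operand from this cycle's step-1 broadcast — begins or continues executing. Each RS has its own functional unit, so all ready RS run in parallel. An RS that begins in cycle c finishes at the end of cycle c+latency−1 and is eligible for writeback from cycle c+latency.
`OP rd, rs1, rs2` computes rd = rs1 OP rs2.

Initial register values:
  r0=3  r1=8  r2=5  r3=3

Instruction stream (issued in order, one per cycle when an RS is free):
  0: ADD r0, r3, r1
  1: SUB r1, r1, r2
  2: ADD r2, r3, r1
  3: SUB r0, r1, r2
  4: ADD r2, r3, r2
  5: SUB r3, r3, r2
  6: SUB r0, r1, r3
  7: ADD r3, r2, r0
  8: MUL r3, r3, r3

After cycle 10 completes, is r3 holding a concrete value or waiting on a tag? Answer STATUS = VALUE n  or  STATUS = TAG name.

STATUS = TAG Add3

c1: issue ADD r0<-Add1 | r0:Add1,r1:8,r2:5,r3:3
c2: issue SUB r1<-Add2 | r0:Add1,r1:Add2,r2:5,r3:3
c3: issue ADD r2<-Add3 | r0:Add1,r1:Add2,r2:Add3,r3:3
c4: CDB Add1=11; issue SUB r0<-Add1 | r0:Add1,r1:Add2,r2:Add3,r3:3
c5: CDB Add2=3; issue ADD r2<-Add2 | r0:Add1,r1:3,r2:Add2,r3:3
c6: stall | r0:Add1,r1:3,r2:Add2,r3:3
c7: stall | r0:Add1,r1:3,r2:Add2,r3:3
c8: CDB Add3=6; issue SUB r3<-Add3 | r0:Add1,r1:3,r2:Add2,r3:Add3
c9: stall | r0:Add1,r1:3,r2:Add2,r3:Add3
c10: stall | r0:Add1,r1:3,r2:Add2,r3:Add3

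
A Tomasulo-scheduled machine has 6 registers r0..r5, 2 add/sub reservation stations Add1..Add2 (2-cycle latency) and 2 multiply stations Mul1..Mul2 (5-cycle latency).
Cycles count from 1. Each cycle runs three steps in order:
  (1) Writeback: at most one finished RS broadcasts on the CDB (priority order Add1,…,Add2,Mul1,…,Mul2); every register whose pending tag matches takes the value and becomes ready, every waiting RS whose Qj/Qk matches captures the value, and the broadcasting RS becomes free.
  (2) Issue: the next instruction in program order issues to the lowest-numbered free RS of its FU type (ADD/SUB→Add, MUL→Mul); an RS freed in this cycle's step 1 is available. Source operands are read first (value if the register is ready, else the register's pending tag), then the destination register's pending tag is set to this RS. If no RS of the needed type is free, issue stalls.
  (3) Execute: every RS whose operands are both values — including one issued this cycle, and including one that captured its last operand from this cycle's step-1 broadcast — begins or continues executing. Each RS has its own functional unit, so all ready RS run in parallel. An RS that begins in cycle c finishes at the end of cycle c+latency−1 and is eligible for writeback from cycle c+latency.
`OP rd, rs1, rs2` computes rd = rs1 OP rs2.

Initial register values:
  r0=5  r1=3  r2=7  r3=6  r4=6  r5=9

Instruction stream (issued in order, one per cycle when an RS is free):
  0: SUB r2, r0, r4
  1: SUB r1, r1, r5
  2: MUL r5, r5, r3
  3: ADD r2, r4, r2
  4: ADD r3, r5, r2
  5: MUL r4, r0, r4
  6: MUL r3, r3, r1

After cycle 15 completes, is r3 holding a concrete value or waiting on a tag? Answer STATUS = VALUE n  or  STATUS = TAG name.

c1: issue SUB r2<-Add1 | r0:5,r1:3,r2:Add1,r3:6,r4:6,r5:9
c2: issue SUB r1<-Add2 | r0:5,r1:Add2,r2:Add1,r3:6,r4:6,r5:9
c3: CDB Add1=-1; issue MUL r5<-Mul1 | r0:5,r1:Add2,r2:-1,r3:6,r4:6,r5:Mul1
c4: CDB Add2=-6; issue ADD r2<-Add1 | r0:5,r1:-6,r2:Add1,r3:6,r4:6,r5:Mul1
c5: issue ADD r3<-Add2 | r0:5,r1:-6,r2:Add1,r3:Add2,r4:6,r5:Mul1
c6: CDB Add1=5; issue MUL r4<-Mul2 | r0:5,r1:-6,r2:5,r3:Add2,r4:Mul2,r5:Mul1
c7: stall | r0:5,r1:-6,r2:5,r3:Add2,r4:Mul2,r5:Mul1
c8: CDB Mul1=54; issue MUL r3<-Mul1 | r0:5,r1:-6,r2:5,r3:Mul1,r4:Mul2,r5:54
c9: - | r0:5,r1:-6,r2:5,r3:Mul1,r4:Mul2,r5:54
c10: CDB Add2=59 | r0:5,r1:-6,r2:5,r3:Mul1,r4:Mul2,r5:54
c11: CDB Mul2=30 | r0:5,r1:-6,r2:5,r3:Mul1,r4:30,r5:54
c12: - | r0:5,r1:-6,r2:5,r3:Mul1,r4:30,r5:54
c13: - | r0:5,r1:-6,r2:5,r3:Mul1,r4:30,r5:54
c14: - | r0:5,r1:-6,r2:5,r3:Mul1,r4:30,r5:54
c15: CDB Mul1=-354 | r0:5,r1:-6,r2:5,r3:-354,r4:30,r5:54

STATUS = VALUE -354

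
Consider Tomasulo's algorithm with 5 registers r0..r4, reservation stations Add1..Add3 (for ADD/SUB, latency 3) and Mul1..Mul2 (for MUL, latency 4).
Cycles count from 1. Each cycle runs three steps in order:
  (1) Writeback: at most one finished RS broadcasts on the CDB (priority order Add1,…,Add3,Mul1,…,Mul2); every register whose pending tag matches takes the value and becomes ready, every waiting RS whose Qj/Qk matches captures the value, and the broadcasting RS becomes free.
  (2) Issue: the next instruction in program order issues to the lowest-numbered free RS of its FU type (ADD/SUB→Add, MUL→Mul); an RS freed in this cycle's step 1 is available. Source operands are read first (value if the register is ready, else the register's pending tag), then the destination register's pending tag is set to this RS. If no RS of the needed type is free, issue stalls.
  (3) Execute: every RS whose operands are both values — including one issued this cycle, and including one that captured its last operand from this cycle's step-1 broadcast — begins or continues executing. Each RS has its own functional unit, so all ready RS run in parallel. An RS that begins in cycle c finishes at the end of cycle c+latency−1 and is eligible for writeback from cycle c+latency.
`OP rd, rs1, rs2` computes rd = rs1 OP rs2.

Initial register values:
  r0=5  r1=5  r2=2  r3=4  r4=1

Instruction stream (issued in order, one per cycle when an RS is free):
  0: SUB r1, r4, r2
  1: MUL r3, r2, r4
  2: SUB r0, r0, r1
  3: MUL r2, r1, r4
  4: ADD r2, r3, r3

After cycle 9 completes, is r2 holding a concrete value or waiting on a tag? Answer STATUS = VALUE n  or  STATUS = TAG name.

STATUS = VALUE 4

  c1: issue SUB r1<-Add1  regs: r0:5,r1:Add1,r2:2,r3:4,r4:1
  c2: issue MUL r3<-Mul1  regs: r0:5,r1:Add1,r2:2,r3:Mul1,r4:1
  c3: issue SUB r0<-Add2  regs: r0:Add2,r1:Add1,r2:2,r3:Mul1,r4:1
  c4: CDB Add1=-1; issue MUL r2<-Mul2  regs: r0:Add2,r1:-1,r2:Mul2,r3:Mul1,r4:1
  c5: issue ADD r2<-Add1  regs: r0:Add2,r1:-1,r2:Add1,r3:Mul1,r4:1
  c6: CDB Mul1=2  regs: r0:Add2,r1:-1,r2:Add1,r3:2,r4:1
  c7: CDB Add2=6  regs: r0:6,r1:-1,r2:Add1,r3:2,r4:1
  c8: CDB Mul2=-1  regs: r0:6,r1:-1,r2:Add1,r3:2,r4:1
  c9: CDB Add1=4  regs: r0:6,r1:-1,r2:4,r3:2,r4:1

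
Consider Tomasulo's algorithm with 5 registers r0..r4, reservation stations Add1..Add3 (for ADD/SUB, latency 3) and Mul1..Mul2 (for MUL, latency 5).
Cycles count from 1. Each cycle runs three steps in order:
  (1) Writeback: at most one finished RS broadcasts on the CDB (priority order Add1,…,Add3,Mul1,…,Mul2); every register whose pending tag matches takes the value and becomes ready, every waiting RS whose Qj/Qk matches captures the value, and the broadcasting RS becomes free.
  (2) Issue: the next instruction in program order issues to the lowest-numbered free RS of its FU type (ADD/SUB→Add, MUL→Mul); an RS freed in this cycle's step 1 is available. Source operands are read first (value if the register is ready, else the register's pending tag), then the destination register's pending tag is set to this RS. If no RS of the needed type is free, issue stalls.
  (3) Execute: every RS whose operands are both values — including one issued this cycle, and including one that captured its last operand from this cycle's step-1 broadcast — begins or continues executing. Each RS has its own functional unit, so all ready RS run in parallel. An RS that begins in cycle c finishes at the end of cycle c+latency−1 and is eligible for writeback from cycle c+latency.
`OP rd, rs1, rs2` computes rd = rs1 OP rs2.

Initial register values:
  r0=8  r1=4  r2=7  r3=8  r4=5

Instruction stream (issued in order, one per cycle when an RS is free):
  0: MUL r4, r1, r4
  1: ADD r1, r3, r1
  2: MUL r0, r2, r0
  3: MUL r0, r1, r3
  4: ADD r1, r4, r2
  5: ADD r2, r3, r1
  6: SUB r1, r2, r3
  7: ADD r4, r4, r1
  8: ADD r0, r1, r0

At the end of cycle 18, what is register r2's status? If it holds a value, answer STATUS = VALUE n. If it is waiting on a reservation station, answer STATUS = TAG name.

  c1: issue MUL r4<-Mul1  regs: r0:8,r1:4,r2:7,r3:8,r4:Mul1
  c2: issue ADD r1<-Add1  regs: r0:8,r1:Add1,r2:7,r3:8,r4:Mul1
  c3: issue MUL r0<-Mul2  regs: r0:Mul2,r1:Add1,r2:7,r3:8,r4:Mul1
  c4: stall  regs: r0:Mul2,r1:Add1,r2:7,r3:8,r4:Mul1
  c5: CDB Add1=12; stall  regs: r0:Mul2,r1:12,r2:7,r3:8,r4:Mul1
  c6: CDB Mul1=20; issue MUL r0<-Mul1  regs: r0:Mul1,r1:12,r2:7,r3:8,r4:20
  c7: issue ADD r1<-Add1  regs: r0:Mul1,r1:Add1,r2:7,r3:8,r4:20
  c8: CDB Mul2=56; issue ADD r2<-Add2  regs: r0:Mul1,r1:Add1,r2:Add2,r3:8,r4:20
  c9: issue SUB r1<-Add3  regs: r0:Mul1,r1:Add3,r2:Add2,r3:8,r4:20
  c10: CDB Add1=27; issue ADD r4<-Add1  regs: r0:Mul1,r1:Add3,r2:Add2,r3:8,r4:Add1
  c11: CDB Mul1=96; stall  regs: r0:96,r1:Add3,r2:Add2,r3:8,r4:Add1
  c12: stall  regs: r0:96,r1:Add3,r2:Add2,r3:8,r4:Add1
  c13: CDB Add2=35; issue ADD r0<-Add2  regs: r0:Add2,r1:Add3,r2:35,r3:8,r4:Add1
  c14: -  regs: r0:Add2,r1:Add3,r2:35,r3:8,r4:Add1
  c15: -  regs: r0:Add2,r1:Add3,r2:35,r3:8,r4:Add1
  c16: CDB Add3=27  regs: r0:Add2,r1:27,r2:35,r3:8,r4:Add1
  c17: -  regs: r0:Add2,r1:27,r2:35,r3:8,r4:Add1
  c18: -  regs: r0:Add2,r1:27,r2:35,r3:8,r4:Add1

STATUS = VALUE 35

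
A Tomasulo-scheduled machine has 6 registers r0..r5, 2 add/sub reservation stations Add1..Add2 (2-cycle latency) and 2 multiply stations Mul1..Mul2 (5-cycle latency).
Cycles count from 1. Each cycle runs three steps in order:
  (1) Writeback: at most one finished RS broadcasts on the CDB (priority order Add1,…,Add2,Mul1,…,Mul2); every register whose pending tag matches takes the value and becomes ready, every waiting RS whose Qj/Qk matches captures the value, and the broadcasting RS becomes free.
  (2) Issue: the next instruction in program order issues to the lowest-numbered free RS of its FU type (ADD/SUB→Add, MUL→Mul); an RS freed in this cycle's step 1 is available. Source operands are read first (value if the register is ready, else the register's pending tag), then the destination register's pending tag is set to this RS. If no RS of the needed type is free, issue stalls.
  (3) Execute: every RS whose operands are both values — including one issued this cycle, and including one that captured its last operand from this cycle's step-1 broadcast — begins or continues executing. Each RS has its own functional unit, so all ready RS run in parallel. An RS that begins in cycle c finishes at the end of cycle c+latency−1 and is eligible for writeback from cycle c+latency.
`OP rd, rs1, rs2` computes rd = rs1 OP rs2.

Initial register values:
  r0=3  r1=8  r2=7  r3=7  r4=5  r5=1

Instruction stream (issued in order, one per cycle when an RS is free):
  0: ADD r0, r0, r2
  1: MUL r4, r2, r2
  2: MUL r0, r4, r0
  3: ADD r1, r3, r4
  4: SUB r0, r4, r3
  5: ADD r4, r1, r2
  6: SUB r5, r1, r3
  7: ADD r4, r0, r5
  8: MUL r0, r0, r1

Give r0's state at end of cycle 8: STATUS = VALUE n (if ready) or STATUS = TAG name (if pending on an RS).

STATUS = TAG Add2

c1: issue ADD r0<-Add1 | r0:Add1,r1:8,r2:7,r3:7,r4:5,r5:1
c2: issue MUL r4<-Mul1 | r0:Add1,r1:8,r2:7,r3:7,r4:Mul1,r5:1
c3: CDB Add1=10; issue MUL r0<-Mul2 | r0:Mul2,r1:8,r2:7,r3:7,r4:Mul1,r5:1
c4: issue ADD r1<-Add1 | r0:Mul2,r1:Add1,r2:7,r3:7,r4:Mul1,r5:1
c5: issue SUB r0<-Add2 | r0:Add2,r1:Add1,r2:7,r3:7,r4:Mul1,r5:1
c6: stall | r0:Add2,r1:Add1,r2:7,r3:7,r4:Mul1,r5:1
c7: CDB Mul1=49; stall | r0:Add2,r1:Add1,r2:7,r3:7,r4:49,r5:1
c8: stall | r0:Add2,r1:Add1,r2:7,r3:7,r4:49,r5:1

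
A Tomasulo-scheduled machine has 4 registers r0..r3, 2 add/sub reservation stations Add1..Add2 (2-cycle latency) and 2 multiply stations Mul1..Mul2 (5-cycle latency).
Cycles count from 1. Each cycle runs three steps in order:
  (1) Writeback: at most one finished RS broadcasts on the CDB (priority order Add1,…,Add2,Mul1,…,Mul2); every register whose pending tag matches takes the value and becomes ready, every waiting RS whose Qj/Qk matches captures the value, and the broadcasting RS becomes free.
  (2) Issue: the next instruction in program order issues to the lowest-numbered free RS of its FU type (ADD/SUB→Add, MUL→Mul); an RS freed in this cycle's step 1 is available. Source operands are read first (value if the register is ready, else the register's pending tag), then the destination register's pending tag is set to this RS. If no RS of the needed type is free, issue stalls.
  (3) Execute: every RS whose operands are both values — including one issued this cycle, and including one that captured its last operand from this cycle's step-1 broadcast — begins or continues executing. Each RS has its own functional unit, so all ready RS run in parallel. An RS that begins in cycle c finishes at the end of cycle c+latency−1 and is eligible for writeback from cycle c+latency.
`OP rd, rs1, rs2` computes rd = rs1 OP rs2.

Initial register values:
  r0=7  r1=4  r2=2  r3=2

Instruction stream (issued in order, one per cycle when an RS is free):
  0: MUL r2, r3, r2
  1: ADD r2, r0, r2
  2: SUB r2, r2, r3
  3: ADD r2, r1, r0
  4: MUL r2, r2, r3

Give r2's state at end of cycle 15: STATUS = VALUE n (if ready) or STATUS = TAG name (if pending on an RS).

  c1: issue MUL r2<-Mul1  regs: r0:7,r1:4,r2:Mul1,r3:2
  c2: issue ADD r2<-Add1  regs: r0:7,r1:4,r2:Add1,r3:2
  c3: issue SUB r2<-Add2  regs: r0:7,r1:4,r2:Add2,r3:2
  c4: stall  regs: r0:7,r1:4,r2:Add2,r3:2
  c5: stall  regs: r0:7,r1:4,r2:Add2,r3:2
  c6: CDB Mul1=4; stall  regs: r0:7,r1:4,r2:Add2,r3:2
  c7: stall  regs: r0:7,r1:4,r2:Add2,r3:2
  c8: CDB Add1=11; issue ADD r2<-Add1  regs: r0:7,r1:4,r2:Add1,r3:2
  c9: issue MUL r2<-Mul1  regs: r0:7,r1:4,r2:Mul1,r3:2
  c10: CDB Add1=11  regs: r0:7,r1:4,r2:Mul1,r3:2
  c11: CDB Add2=9  regs: r0:7,r1:4,r2:Mul1,r3:2
  c12: -  regs: r0:7,r1:4,r2:Mul1,r3:2
  c13: -  regs: r0:7,r1:4,r2:Mul1,r3:2
  c14: -  regs: r0:7,r1:4,r2:Mul1,r3:2
  c15: CDB Mul1=22  regs: r0:7,r1:4,r2:22,r3:2

STATUS = VALUE 22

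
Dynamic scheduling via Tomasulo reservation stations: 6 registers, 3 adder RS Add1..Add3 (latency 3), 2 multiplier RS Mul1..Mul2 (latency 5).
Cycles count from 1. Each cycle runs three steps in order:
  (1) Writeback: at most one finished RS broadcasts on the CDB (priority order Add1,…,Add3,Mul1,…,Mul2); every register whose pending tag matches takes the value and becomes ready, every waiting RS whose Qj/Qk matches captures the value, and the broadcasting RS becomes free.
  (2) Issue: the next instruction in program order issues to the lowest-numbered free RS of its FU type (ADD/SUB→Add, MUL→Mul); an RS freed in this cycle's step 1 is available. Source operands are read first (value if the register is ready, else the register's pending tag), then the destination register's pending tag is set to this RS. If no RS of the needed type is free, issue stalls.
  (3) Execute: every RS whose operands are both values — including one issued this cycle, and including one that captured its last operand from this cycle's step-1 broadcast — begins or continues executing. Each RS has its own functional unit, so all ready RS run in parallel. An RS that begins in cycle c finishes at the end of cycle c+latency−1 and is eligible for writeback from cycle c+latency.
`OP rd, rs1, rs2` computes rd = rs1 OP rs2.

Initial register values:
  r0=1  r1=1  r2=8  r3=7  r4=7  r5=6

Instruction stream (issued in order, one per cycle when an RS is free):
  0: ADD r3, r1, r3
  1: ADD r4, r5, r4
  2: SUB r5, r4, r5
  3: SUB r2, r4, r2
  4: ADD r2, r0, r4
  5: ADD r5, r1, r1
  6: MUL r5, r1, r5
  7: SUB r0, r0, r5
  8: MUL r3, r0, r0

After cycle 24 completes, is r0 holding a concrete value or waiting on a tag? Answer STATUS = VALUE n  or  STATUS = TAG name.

STATUS = VALUE -1

c1: issue ADD r3<-Add1 | r0:1,r1:1,r2:8,r3:Add1,r4:7,r5:6
c2: issue ADD r4<-Add2 | r0:1,r1:1,r2:8,r3:Add1,r4:Add2,r5:6
c3: issue SUB r5<-Add3 | r0:1,r1:1,r2:8,r3:Add1,r4:Add2,r5:Add3
c4: CDB Add1=8; issue SUB r2<-Add1 | r0:1,r1:1,r2:Add1,r3:8,r4:Add2,r5:Add3
c5: CDB Add2=13; issue ADD r2<-Add2 | r0:1,r1:1,r2:Add2,r3:8,r4:13,r5:Add3
c6: stall | r0:1,r1:1,r2:Add2,r3:8,r4:13,r5:Add3
c7: stall | r0:1,r1:1,r2:Add2,r3:8,r4:13,r5:Add3
c8: CDB Add1=5; issue ADD r5<-Add1 | r0:1,r1:1,r2:Add2,r3:8,r4:13,r5:Add1
c9: CDB Add2=14; issue MUL r5<-Mul1 | r0:1,r1:1,r2:14,r3:8,r4:13,r5:Mul1
c10: CDB Add3=7; issue SUB r0<-Add2 | r0:Add2,r1:1,r2:14,r3:8,r4:13,r5:Mul1
c11: CDB Add1=2; issue MUL r3<-Mul2 | r0:Add2,r1:1,r2:14,r3:Mul2,r4:13,r5:Mul1
c12: - | r0:Add2,r1:1,r2:14,r3:Mul2,r4:13,r5:Mul1
c13: - | r0:Add2,r1:1,r2:14,r3:Mul2,r4:13,r5:Mul1
c14: - | r0:Add2,r1:1,r2:14,r3:Mul2,r4:13,r5:Mul1
c15: - | r0:Add2,r1:1,r2:14,r3:Mul2,r4:13,r5:Mul1
c16: CDB Mul1=2 | r0:Add2,r1:1,r2:14,r3:Mul2,r4:13,r5:2
c17: - | r0:Add2,r1:1,r2:14,r3:Mul2,r4:13,r5:2
c18: - | r0:Add2,r1:1,r2:14,r3:Mul2,r4:13,r5:2
c19: CDB Add2=-1 | r0:-1,r1:1,r2:14,r3:Mul2,r4:13,r5:2
c20: - | r0:-1,r1:1,r2:14,r3:Mul2,r4:13,r5:2
c21: - | r0:-1,r1:1,r2:14,r3:Mul2,r4:13,r5:2
c22: - | r0:-1,r1:1,r2:14,r3:Mul2,r4:13,r5:2
c23: - | r0:-1,r1:1,r2:14,r3:Mul2,r4:13,r5:2
c24: CDB Mul2=1 | r0:-1,r1:1,r2:14,r3:1,r4:13,r5:2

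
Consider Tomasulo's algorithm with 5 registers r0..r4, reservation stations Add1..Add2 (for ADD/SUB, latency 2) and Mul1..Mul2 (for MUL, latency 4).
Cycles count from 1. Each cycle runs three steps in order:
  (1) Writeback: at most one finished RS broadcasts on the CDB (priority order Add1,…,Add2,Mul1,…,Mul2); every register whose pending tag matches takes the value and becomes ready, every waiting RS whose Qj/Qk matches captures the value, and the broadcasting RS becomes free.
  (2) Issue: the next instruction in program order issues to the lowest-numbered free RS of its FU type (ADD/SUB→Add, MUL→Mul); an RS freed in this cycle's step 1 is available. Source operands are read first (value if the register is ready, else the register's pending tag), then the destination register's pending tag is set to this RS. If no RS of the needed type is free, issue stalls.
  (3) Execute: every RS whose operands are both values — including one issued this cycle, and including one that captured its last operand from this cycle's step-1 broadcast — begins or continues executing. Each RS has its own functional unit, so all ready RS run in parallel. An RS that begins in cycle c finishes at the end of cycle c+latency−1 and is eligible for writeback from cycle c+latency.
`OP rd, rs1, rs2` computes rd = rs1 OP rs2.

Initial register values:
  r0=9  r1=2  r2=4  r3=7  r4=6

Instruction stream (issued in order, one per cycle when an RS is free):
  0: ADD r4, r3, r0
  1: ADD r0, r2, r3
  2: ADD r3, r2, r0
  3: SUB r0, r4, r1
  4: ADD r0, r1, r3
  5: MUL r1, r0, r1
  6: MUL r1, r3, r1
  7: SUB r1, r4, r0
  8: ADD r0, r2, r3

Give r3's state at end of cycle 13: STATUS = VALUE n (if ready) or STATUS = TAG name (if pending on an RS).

STATUS = VALUE 15

  c1: issue ADD r4<-Add1  regs: r0:9,r1:2,r2:4,r3:7,r4:Add1
  c2: issue ADD r0<-Add2  regs: r0:Add2,r1:2,r2:4,r3:7,r4:Add1
  c3: CDB Add1=16; issue ADD r3<-Add1  regs: r0:Add2,r1:2,r2:4,r3:Add1,r4:16
  c4: CDB Add2=11; issue SUB r0<-Add2  regs: r0:Add2,r1:2,r2:4,r3:Add1,r4:16
  c5: stall  regs: r0:Add2,r1:2,r2:4,r3:Add1,r4:16
  c6: CDB Add1=15; issue ADD r0<-Add1  regs: r0:Add1,r1:2,r2:4,r3:15,r4:16
  c7: CDB Add2=14; issue MUL r1<-Mul1  regs: r0:Add1,r1:Mul1,r2:4,r3:15,r4:16
  c8: CDB Add1=17; issue MUL r1<-Mul2  regs: r0:17,r1:Mul2,r2:4,r3:15,r4:16
  c9: issue SUB r1<-Add1  regs: r0:17,r1:Add1,r2:4,r3:15,r4:16
  c10: issue ADD r0<-Add2  regs: r0:Add2,r1:Add1,r2:4,r3:15,r4:16
  c11: CDB Add1=-1  regs: r0:Add2,r1:-1,r2:4,r3:15,r4:16
  c12: CDB Add2=19  regs: r0:19,r1:-1,r2:4,r3:15,r4:16
  c13: CDB Mul1=34  regs: r0:19,r1:-1,r2:4,r3:15,r4:16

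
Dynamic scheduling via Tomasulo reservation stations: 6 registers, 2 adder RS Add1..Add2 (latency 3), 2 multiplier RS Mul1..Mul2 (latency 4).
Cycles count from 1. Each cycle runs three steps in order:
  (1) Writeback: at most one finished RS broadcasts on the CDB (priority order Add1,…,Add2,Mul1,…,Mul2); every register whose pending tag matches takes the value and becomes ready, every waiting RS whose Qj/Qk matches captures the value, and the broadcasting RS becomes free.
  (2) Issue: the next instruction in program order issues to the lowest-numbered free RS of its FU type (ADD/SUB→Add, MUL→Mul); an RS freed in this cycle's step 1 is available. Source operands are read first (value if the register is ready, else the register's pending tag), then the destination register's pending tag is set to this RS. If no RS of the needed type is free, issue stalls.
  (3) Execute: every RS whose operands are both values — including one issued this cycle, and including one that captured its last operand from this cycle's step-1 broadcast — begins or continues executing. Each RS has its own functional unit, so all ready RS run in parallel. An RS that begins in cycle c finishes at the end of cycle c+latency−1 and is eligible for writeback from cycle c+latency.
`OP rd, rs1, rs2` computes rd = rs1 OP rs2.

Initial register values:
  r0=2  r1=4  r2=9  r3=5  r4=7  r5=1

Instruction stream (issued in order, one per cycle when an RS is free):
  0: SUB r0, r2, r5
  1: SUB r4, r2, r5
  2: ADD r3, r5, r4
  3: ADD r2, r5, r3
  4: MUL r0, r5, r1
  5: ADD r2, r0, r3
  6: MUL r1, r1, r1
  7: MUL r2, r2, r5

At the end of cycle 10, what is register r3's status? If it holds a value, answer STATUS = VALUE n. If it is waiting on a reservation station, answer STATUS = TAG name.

  c1: issue SUB r0<-Add1  regs: r0:Add1,r1:4,r2:9,r3:5,r4:7,r5:1
  c2: issue SUB r4<-Add2  regs: r0:Add1,r1:4,r2:9,r3:5,r4:Add2,r5:1
  c3: stall  regs: r0:Add1,r1:4,r2:9,r3:5,r4:Add2,r5:1
  c4: CDB Add1=8; issue ADD r3<-Add1  regs: r0:8,r1:4,r2:9,r3:Add1,r4:Add2,r5:1
  c5: CDB Add2=8; issue ADD r2<-Add2  regs: r0:8,r1:4,r2:Add2,r3:Add1,r4:8,r5:1
  c6: issue MUL r0<-Mul1  regs: r0:Mul1,r1:4,r2:Add2,r3:Add1,r4:8,r5:1
  c7: stall  regs: r0:Mul1,r1:4,r2:Add2,r3:Add1,r4:8,r5:1
  c8: CDB Add1=9; issue ADD r2<-Add1  regs: r0:Mul1,r1:4,r2:Add1,r3:9,r4:8,r5:1
  c9: issue MUL r1<-Mul2  regs: r0:Mul1,r1:Mul2,r2:Add1,r3:9,r4:8,r5:1
  c10: CDB Mul1=4; issue MUL r2<-Mul1  regs: r0:4,r1:Mul2,r2:Mul1,r3:9,r4:8,r5:1

STATUS = VALUE 9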